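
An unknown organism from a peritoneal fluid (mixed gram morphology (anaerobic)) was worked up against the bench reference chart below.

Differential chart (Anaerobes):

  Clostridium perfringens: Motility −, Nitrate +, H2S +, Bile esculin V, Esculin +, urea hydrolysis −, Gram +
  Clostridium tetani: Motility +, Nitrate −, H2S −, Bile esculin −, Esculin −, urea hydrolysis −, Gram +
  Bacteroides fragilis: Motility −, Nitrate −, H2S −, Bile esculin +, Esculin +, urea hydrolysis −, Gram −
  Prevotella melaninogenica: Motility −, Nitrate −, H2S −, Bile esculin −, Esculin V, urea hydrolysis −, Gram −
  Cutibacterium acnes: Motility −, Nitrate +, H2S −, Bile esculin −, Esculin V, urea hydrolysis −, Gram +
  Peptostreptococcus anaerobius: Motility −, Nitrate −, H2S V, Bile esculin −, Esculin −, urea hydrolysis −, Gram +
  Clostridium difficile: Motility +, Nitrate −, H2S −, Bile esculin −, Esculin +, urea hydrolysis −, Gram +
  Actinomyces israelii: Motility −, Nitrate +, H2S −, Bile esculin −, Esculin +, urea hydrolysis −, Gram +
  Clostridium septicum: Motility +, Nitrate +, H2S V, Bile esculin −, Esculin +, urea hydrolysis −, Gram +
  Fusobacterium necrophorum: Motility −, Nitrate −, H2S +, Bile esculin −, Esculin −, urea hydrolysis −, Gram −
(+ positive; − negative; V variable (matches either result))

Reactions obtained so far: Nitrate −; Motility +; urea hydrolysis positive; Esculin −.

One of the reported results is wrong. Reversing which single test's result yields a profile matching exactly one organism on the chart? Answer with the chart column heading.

As reported, no row in the chart matches all 4 reactions.
Reversing Motility → still no organism matches.
Reversing Nitrate → still no organism matches.
Reversing Esculin → still no organism matches.
Reversing urea hydrolysis (to −) → unique match: Clostridium tetani.

urea hydrolysis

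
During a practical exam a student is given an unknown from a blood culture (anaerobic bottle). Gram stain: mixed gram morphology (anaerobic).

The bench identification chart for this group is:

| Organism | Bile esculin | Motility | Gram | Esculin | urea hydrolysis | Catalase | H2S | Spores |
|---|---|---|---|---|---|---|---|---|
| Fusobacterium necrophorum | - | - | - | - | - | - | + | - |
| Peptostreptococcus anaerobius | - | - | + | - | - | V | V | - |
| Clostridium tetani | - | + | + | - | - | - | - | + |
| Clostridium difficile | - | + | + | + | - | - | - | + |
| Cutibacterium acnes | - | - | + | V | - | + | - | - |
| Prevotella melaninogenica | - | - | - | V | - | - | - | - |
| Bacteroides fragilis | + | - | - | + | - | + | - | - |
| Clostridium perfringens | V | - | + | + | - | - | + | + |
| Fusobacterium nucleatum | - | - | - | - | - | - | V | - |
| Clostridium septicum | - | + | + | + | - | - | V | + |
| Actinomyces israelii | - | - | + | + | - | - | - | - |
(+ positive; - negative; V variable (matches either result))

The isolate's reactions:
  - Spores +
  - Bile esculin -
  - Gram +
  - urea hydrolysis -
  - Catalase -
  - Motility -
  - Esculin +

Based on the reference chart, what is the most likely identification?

Clostridium perfringens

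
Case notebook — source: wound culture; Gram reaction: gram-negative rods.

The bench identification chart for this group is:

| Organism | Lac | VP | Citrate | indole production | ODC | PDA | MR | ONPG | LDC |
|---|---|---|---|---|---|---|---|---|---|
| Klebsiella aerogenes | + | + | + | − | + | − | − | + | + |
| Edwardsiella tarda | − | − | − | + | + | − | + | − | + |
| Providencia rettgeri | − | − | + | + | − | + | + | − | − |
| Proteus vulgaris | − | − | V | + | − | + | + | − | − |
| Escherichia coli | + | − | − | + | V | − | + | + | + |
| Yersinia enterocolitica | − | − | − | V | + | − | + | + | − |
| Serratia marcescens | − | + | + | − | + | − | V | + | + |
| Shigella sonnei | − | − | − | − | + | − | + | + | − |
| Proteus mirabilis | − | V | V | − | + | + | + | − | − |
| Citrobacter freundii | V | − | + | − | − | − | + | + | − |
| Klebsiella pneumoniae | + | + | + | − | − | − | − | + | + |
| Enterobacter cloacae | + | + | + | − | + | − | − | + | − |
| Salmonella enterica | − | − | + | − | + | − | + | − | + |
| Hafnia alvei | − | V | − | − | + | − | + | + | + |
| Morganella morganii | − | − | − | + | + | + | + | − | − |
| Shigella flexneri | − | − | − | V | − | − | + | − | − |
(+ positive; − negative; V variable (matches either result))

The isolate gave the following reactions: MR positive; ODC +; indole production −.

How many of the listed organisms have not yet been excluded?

6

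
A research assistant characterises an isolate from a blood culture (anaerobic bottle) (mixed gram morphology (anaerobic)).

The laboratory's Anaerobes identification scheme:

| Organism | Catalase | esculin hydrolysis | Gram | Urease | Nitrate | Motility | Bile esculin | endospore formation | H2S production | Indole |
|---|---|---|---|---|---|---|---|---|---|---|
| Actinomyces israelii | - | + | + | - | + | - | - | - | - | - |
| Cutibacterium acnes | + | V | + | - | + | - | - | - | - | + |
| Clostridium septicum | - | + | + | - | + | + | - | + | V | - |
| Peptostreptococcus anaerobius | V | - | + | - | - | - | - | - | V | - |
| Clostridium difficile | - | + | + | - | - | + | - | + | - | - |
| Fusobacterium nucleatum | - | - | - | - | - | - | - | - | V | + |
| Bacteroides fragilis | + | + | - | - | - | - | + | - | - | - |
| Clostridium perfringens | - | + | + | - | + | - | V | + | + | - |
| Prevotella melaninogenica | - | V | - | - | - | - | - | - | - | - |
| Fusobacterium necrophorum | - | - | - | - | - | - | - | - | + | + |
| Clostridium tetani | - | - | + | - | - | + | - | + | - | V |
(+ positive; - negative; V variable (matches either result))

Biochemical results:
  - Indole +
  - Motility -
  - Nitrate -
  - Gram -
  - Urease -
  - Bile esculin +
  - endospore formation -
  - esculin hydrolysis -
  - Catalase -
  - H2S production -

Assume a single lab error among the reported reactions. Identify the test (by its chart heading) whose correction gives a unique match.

Bile esculin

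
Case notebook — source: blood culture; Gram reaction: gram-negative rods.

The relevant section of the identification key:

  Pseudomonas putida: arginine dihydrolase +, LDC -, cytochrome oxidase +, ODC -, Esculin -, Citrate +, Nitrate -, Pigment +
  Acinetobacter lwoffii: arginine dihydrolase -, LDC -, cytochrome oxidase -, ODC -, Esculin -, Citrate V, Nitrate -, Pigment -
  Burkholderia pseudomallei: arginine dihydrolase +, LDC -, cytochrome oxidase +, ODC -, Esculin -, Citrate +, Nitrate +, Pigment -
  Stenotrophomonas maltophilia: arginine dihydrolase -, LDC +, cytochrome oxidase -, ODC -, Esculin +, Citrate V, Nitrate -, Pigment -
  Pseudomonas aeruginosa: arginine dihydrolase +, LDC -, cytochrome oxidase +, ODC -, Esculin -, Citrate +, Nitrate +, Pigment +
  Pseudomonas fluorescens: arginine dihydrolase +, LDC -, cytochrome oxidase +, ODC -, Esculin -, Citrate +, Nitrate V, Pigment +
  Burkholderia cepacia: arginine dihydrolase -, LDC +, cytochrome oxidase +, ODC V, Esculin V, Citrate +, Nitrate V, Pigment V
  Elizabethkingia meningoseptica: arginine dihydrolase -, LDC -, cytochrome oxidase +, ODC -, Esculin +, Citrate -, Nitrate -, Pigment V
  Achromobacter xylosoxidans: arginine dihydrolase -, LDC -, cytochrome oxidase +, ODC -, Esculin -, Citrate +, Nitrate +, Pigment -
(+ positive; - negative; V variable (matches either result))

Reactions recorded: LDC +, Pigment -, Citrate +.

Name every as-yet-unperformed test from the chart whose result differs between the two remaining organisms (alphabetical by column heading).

cytochrome oxidase

LDC +: excludes 7 organisms — 2 left.
Citrate +: all 2 remaining candidates are consistent.
Pigment -: all 2 remaining candidates are consistent.
Two candidates remain: Burkholderia cepacia and Stenotrophomonas maltophilia.
  arginine dihydrolase: - vs - — same for both, does not separate.
  cytochrome oxidase: Burkholderia cepacia +, Stenotrophomonas maltophilia - — discriminates.
  ODC: V vs - — variable for at least one, does not separate.
  Esculin: V vs + — variable for at least one, does not separate.
  Nitrate: V vs - — variable for at least one, does not separate.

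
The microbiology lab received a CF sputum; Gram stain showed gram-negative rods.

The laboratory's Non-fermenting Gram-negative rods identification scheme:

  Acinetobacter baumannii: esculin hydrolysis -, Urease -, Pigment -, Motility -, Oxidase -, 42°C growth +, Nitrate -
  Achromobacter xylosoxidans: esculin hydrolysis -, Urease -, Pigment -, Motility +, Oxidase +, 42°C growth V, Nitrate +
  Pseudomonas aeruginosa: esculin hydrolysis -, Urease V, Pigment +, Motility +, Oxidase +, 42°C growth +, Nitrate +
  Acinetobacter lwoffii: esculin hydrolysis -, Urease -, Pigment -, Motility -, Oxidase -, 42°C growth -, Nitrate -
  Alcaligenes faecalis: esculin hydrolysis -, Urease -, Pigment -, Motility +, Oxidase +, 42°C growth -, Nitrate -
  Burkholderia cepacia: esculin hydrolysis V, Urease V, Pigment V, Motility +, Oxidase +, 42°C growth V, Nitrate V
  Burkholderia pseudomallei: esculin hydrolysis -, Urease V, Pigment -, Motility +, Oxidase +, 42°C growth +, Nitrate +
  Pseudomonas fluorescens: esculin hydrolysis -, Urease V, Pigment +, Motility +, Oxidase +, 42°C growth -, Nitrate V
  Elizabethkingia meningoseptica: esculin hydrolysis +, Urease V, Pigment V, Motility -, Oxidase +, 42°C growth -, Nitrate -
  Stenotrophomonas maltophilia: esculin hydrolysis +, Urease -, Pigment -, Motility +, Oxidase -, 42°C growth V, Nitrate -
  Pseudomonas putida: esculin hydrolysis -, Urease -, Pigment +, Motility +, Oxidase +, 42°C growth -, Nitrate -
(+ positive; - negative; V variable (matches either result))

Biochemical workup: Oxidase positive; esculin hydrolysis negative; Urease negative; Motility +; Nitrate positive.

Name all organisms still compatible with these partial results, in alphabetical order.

Achromobacter xylosoxidans, Burkholderia cepacia, Burkholderia pseudomallei, Pseudomonas aeruginosa, Pseudomonas fluorescens

Oxidase +: excludes Acinetobacter baumannii, Acinetobacter lwoffii, Stenotrophomonas maltophilia — 8 left.
Motility +: excludes Elizabethkingia meningoseptica — 7 left.
Urease -: all 7 remaining candidates are consistent.
esculin hydrolysis -: all 7 remaining candidates are consistent.
Nitrate +: excludes Alcaligenes faecalis, Pseudomonas putida — 5 left.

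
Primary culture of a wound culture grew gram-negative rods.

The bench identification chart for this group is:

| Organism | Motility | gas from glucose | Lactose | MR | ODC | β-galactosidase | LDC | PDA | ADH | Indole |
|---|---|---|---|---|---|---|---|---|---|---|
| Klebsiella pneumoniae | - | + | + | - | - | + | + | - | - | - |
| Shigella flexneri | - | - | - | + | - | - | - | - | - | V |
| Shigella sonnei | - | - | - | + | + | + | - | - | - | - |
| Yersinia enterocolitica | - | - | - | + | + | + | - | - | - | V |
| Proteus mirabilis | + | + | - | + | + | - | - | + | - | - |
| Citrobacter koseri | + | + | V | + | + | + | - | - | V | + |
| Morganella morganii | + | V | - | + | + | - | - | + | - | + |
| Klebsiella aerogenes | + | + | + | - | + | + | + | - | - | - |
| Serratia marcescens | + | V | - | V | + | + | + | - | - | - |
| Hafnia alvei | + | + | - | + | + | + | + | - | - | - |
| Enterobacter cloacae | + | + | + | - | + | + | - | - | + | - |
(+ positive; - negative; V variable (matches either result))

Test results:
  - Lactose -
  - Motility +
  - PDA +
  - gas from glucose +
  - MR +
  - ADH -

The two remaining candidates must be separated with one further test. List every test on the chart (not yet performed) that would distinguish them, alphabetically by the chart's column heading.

Indole

Lactose -: excludes Klebsiella pneumoniae, Klebsiella aerogenes, Enterobacter cloacae — 8 left.
ADH -: all 8 remaining candidates are consistent.
gas from glucose +: excludes Shigella flexneri, Shigella sonnei, Yersinia enterocolitica — 5 left.
Motility +: all 5 remaining candidates are consistent.
MR +: all 5 remaining candidates are consistent.
PDA +: excludes Citrobacter koseri, Serratia marcescens, Hafnia alvei — 2 left.
Two candidates remain: Morganella morganii and Proteus mirabilis.
  ODC: + vs + — same for both, does not separate.
  β-galactosidase: - vs - — same for both, does not separate.
  LDC: - vs - — same for both, does not separate.
  Indole: Morganella morganii +, Proteus mirabilis - — discriminates.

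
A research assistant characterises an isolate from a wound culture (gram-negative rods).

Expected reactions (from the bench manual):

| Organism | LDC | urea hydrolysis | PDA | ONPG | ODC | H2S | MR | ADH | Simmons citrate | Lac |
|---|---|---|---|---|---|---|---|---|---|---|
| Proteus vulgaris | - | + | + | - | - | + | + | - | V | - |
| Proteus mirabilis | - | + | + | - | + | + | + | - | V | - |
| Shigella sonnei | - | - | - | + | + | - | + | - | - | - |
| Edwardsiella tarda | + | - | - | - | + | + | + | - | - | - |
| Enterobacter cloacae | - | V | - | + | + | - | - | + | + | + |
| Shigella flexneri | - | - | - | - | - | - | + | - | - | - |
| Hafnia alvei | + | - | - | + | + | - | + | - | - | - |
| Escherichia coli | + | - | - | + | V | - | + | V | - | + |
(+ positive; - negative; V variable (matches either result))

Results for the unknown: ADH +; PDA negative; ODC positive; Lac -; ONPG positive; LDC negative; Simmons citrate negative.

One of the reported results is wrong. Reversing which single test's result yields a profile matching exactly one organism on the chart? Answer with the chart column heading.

ADH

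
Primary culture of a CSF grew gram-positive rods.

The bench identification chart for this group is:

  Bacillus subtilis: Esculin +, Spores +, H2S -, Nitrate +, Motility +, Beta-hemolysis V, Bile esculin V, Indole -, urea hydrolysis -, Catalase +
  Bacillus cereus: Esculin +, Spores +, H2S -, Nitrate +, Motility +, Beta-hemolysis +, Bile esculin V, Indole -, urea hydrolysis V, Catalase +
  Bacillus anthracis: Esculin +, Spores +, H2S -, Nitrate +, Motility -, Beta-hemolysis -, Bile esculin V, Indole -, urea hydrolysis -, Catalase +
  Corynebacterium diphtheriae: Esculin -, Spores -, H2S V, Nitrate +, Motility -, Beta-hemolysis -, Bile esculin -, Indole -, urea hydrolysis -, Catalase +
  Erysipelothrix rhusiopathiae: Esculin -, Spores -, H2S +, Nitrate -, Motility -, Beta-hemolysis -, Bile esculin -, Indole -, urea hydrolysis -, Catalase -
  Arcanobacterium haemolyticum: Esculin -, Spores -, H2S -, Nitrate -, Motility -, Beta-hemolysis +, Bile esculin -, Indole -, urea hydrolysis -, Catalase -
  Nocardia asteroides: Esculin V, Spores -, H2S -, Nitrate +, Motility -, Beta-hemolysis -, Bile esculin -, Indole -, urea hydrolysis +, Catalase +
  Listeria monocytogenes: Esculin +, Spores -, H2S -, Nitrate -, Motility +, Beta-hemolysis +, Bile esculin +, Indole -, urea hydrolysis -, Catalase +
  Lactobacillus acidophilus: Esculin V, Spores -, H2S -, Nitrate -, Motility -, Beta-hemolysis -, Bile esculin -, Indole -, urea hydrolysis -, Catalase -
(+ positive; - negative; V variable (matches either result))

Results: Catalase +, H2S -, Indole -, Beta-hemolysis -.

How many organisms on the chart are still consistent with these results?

Indole -: all 9 remaining candidates are consistent.
H2S -: excludes Erysipelothrix rhusiopathiae — 8 left.
Catalase +: excludes Arcanobacterium haemolyticum, Lactobacillus acidophilus — 6 left.
Beta-hemolysis -: excludes Bacillus cereus, Listeria monocytogenes — 4 left.
Still consistent: Bacillus anthracis, Bacillus subtilis, Corynebacterium diphtheriae, Nocardia asteroides.

4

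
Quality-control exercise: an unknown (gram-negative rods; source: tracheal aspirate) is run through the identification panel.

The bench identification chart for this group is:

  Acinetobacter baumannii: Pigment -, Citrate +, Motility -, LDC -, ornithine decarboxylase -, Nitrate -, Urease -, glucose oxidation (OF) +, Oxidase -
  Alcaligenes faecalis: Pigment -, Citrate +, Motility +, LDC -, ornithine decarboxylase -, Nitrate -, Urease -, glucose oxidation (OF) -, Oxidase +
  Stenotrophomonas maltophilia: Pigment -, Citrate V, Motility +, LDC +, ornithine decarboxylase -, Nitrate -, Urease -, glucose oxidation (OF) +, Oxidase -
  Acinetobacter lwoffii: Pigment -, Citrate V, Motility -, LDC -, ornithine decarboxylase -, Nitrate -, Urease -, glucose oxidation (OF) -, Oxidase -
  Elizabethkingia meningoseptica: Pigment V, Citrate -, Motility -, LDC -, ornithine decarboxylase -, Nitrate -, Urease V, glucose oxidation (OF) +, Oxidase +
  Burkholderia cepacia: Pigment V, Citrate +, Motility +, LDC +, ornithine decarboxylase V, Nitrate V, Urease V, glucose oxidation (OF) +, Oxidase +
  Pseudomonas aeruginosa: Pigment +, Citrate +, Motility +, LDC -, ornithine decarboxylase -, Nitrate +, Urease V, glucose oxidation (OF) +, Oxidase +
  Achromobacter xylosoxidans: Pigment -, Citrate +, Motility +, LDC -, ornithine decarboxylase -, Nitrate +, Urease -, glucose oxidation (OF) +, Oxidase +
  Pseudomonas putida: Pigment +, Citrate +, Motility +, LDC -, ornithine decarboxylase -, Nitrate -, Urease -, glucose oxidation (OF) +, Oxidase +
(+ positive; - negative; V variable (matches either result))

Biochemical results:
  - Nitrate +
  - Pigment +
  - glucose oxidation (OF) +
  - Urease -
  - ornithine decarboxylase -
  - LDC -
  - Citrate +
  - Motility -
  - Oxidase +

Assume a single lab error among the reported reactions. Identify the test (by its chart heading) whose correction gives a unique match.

Motility

As reported, no row in the chart matches all 9 reactions.
Reversing Pigment → still no organism matches.
Reversing LDC → still no organism matches.
Reversing Citrate → still no organism matches.
Reversing glucose oxidation (OF) → still no organism matches.
Reversing Nitrate → still no organism matches.
Reversing Urease → still no organism matches.
Reversing Motility (to +) → unique match: Pseudomonas aeruginosa.
Reversing ornithine decarboxylase → still no organism matches.
Reversing Oxidase → still no organism matches.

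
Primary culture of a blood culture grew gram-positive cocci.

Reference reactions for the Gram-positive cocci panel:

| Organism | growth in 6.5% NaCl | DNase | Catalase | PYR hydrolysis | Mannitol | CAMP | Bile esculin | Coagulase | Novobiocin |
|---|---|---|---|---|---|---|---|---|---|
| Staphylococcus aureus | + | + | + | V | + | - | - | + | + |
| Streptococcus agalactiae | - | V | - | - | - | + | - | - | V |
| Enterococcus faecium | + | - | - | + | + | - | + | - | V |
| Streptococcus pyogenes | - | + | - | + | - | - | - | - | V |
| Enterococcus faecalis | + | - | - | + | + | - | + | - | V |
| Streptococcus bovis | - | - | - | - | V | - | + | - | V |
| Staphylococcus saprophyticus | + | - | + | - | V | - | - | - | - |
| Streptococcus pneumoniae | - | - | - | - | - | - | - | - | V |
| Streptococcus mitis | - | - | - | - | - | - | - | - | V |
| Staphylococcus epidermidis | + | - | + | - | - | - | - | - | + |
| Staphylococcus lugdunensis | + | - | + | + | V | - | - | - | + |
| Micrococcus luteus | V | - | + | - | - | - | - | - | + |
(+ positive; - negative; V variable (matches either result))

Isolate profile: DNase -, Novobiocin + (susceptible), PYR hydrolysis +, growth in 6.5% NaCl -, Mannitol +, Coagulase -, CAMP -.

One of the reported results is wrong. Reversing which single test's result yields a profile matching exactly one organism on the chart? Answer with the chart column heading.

As reported, no row in the chart matches all 7 reactions.
Reversing DNase → still no organism matches.
Reversing CAMP → still no organism matches.
Reversing PYR hydrolysis (to -) → unique match: Streptococcus bovis.
Reversing growth in 6.5% NaCl → 3 organisms match (not unique).
Reversing Mannitol → still no organism matches.
Reversing Coagulase → still no organism matches.
Reversing Novobiocin → still no organism matches.

PYR hydrolysis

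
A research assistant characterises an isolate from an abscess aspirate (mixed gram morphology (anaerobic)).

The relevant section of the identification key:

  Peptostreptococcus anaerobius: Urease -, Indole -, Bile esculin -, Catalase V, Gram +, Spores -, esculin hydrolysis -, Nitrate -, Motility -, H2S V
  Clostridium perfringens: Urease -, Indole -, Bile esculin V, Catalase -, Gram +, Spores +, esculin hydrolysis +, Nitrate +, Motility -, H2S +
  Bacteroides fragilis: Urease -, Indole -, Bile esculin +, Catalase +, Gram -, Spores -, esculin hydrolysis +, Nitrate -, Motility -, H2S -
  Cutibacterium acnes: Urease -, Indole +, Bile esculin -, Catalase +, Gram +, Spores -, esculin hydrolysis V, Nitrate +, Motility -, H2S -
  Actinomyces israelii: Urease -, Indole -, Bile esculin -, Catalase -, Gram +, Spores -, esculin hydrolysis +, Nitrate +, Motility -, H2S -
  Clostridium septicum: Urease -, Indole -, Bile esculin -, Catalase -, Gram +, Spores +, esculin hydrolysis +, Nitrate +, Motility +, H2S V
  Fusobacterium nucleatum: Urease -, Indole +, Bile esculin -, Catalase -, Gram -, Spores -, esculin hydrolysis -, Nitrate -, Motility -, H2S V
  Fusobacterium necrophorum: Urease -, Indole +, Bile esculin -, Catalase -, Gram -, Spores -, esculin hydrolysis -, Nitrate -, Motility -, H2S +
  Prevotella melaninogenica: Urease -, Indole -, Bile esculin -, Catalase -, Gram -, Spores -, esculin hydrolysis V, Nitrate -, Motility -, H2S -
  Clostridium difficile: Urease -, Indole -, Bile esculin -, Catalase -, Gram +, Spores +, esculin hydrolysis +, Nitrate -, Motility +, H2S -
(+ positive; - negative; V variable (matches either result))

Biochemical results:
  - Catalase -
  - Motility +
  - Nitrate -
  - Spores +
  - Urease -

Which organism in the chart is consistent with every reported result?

Clostridium difficile

Nitrate -: excludes Clostridium perfringens, Cutibacterium acnes, Actinomyces israelii, Clostridium septicum — 6 left.
Spores +: excludes 5 organisms — 1 left.
Catalase -: the one remaining candidate is consistent.
Motility +: the one remaining candidate is consistent.
Urease -: the one remaining candidate is consistent.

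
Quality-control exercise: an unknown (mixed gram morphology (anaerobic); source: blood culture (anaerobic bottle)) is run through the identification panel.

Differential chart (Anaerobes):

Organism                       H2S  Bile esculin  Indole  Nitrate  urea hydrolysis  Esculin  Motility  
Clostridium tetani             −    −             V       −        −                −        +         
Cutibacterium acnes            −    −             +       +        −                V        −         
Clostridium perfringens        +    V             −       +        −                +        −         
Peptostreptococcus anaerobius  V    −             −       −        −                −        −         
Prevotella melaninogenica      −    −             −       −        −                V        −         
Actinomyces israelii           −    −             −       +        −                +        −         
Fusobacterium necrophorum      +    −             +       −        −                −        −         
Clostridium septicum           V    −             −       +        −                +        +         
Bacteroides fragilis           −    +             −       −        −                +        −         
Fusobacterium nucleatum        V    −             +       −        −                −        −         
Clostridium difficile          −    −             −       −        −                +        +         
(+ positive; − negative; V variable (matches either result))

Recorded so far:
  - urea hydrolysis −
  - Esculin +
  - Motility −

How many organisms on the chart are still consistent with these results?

5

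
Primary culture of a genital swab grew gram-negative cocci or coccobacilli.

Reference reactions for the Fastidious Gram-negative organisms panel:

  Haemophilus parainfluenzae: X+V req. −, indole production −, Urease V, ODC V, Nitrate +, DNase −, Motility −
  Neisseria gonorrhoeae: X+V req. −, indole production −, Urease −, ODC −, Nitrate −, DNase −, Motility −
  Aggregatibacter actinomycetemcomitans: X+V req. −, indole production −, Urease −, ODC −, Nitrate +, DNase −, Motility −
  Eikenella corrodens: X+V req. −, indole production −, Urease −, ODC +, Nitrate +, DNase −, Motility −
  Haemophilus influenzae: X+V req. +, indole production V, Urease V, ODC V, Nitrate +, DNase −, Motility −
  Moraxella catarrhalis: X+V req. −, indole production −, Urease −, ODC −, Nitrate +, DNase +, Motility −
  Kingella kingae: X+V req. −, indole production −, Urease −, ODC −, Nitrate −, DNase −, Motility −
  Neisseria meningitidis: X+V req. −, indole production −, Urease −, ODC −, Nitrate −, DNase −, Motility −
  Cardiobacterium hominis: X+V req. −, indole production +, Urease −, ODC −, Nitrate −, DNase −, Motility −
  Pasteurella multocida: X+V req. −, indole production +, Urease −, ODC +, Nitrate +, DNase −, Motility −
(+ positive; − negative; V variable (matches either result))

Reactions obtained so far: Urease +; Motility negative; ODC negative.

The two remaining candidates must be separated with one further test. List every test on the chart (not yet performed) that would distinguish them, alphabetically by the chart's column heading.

ODC −: excludes Eikenella corrodens, Pasteurella multocida — 8 left.
Urease +: excludes 6 organisms — 2 left.
Motility −: all 2 remaining candidates are consistent.
Two candidates remain: Haemophilus influenzae and Haemophilus parainfluenzae.
  X+V req.: Haemophilus influenzae +, Haemophilus parainfluenzae − — discriminates.
  indole production: V vs − — variable for at least one, does not separate.
  Nitrate: + vs + — same for both, does not separate.
  DNase: − vs − — same for both, does not separate.

X+V req.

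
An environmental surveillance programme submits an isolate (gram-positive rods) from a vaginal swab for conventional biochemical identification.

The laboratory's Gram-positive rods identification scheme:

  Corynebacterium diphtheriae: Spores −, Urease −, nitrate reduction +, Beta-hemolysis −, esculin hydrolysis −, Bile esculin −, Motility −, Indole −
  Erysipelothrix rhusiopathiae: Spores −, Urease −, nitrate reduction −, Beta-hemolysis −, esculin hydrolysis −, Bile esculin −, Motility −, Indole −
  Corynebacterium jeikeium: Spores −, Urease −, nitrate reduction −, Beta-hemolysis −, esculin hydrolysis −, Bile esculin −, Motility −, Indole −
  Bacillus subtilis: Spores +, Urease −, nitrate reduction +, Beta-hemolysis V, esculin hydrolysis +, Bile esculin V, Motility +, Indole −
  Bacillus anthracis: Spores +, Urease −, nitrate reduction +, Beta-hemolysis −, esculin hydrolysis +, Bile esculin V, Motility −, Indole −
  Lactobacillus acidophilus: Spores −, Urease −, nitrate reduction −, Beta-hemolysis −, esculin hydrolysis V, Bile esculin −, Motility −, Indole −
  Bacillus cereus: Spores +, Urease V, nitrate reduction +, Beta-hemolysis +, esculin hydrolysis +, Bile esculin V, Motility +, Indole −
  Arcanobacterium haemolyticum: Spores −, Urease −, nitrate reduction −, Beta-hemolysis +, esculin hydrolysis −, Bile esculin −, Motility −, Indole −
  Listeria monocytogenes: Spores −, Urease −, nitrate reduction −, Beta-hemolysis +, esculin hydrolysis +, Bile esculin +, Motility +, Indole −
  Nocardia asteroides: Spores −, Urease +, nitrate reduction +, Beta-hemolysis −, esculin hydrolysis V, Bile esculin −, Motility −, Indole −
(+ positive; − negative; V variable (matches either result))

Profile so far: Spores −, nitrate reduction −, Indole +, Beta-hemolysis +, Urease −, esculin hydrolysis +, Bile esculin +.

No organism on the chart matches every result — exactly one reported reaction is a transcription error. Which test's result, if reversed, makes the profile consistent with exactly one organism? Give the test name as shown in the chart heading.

Indole

As reported, no row in the chart matches all 7 reactions.
Reversing Urease → still no organism matches.
Reversing Beta-hemolysis → still no organism matches.
Reversing Bile esculin → still no organism matches.
Reversing nitrate reduction → still no organism matches.
Reversing esculin hydrolysis → still no organism matches.
Reversing Spores → still no organism matches.
Reversing Indole (to −) → unique match: Listeria monocytogenes.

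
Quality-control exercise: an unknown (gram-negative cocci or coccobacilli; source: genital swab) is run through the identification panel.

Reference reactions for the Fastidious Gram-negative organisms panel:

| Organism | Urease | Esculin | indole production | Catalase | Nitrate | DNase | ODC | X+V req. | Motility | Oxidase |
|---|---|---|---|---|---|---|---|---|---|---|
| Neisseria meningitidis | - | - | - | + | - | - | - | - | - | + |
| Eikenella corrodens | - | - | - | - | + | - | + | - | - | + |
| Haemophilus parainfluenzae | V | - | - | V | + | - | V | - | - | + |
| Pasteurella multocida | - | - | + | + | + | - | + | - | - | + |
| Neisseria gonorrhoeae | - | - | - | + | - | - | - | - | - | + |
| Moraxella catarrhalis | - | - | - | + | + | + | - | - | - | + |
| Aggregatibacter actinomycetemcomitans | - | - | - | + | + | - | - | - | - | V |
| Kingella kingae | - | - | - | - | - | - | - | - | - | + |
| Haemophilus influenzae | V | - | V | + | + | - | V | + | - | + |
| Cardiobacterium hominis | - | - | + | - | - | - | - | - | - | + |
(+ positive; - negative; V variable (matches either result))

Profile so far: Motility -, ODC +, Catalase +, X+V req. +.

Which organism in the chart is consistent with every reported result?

Haemophilus influenzae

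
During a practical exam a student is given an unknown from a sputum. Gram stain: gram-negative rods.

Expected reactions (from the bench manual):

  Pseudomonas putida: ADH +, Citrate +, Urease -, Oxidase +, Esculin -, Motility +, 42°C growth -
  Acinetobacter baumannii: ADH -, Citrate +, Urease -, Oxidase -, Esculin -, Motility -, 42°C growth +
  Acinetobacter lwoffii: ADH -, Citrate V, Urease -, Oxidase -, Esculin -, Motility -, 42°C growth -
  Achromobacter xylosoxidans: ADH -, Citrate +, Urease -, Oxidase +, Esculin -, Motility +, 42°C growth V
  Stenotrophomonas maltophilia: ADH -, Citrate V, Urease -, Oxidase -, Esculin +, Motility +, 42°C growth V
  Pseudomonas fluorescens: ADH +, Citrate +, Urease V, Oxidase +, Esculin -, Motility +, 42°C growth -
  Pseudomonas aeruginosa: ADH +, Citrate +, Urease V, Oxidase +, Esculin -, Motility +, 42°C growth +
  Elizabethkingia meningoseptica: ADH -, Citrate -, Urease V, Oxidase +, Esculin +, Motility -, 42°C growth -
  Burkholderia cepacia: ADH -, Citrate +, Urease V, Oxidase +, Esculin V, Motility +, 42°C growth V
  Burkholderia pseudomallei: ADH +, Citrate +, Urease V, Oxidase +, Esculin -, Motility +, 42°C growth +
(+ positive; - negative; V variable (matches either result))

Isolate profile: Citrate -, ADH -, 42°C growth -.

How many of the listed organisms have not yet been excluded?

3

Citrate -: excludes 7 organisms — 3 left.
42°C growth -: all 3 remaining candidates are consistent.
ADH -: all 3 remaining candidates are consistent.
Still consistent: Acinetobacter lwoffii, Elizabethkingia meningoseptica, Stenotrophomonas maltophilia.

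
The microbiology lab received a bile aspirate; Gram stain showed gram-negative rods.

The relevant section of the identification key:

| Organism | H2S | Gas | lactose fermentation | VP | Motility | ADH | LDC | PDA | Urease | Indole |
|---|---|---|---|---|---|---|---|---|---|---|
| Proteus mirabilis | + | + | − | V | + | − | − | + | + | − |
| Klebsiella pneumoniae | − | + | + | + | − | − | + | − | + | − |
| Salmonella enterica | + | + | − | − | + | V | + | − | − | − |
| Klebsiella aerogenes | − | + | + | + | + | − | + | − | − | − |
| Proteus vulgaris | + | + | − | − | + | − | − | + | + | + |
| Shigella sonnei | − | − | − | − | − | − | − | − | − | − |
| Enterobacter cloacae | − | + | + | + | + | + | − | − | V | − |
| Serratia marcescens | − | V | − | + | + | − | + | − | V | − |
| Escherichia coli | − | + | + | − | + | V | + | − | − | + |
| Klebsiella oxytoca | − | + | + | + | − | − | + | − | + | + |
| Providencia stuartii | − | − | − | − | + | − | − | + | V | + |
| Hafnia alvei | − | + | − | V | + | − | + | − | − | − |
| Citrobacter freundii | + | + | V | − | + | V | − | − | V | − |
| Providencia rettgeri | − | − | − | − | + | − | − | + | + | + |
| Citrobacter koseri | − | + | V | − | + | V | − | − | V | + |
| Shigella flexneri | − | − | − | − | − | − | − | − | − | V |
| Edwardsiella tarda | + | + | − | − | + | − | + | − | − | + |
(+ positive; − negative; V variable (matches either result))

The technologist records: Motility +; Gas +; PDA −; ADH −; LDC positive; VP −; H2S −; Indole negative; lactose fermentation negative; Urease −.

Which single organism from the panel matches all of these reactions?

Hafnia alvei

Indole −: excludes 7 organisms — 10 left.
Motility +: excludes Klebsiella pneumoniae, Shigella sonnei, Shigella flexneri — 7 left.
ADH −: excludes Enterobacter cloacae — 6 left.
VP −: excludes Klebsiella aerogenes, Serratia marcescens — 4 left.
Urease −: excludes Proteus mirabilis — 3 left.
PDA −: all 3 remaining candidates are consistent.
H2S −: excludes Salmonella enterica, Citrobacter freundii — 1 left.
lactose fermentation −: the one remaining candidate is consistent.
Gas +: the one remaining candidate is consistent.
LDC +: the one remaining candidate is consistent.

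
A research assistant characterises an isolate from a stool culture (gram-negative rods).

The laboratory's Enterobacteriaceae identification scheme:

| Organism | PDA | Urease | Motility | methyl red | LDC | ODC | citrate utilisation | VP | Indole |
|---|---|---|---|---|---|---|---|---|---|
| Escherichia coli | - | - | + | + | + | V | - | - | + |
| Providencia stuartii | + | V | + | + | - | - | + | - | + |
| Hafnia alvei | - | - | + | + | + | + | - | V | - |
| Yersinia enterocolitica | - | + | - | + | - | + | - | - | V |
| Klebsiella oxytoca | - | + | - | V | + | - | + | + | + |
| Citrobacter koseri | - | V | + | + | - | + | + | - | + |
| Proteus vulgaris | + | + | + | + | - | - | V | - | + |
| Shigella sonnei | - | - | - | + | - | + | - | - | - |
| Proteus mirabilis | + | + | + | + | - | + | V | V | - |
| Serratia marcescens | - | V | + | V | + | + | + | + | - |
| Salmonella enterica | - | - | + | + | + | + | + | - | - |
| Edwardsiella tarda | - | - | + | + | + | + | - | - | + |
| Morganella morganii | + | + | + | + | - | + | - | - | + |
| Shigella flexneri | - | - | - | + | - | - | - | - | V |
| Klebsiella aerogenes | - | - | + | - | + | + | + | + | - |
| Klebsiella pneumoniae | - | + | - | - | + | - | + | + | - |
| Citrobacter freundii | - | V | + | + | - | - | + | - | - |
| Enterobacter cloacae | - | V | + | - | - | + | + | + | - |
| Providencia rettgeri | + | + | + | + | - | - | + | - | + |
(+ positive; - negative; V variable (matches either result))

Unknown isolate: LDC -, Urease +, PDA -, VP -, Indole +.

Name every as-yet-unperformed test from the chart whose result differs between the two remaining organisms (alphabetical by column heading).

citrate utilisation, Motility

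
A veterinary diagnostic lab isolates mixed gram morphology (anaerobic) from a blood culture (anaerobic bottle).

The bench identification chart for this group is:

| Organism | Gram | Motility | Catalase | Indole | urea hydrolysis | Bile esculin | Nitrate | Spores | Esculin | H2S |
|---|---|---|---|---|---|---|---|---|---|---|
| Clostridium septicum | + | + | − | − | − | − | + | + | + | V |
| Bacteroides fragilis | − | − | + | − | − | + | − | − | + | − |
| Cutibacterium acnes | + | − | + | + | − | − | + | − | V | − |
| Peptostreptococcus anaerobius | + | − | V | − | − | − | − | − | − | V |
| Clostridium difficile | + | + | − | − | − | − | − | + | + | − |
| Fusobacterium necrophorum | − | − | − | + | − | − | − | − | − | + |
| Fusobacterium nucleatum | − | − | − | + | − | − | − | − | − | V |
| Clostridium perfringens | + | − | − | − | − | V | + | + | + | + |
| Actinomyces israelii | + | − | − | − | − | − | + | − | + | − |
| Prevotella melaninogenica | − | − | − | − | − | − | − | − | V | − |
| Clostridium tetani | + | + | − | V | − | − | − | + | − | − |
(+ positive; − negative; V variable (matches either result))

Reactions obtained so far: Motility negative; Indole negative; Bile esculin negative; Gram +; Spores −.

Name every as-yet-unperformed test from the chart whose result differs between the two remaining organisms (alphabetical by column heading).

Indole −: excludes Cutibacterium acnes, Fusobacterium necrophorum, Fusobacterium nucleatum — 8 left.
Spores −: excludes Clostridium septicum, Clostridium difficile, Clostridium perfringens, Clostridium tetani — 4 left.
Motility −: all 4 remaining candidates are consistent.
Bile esculin −: excludes Bacteroides fragilis — 3 left.
Gram +: excludes Prevotella melaninogenica — 2 left.
Two candidates remain: Actinomyces israelii and Peptostreptococcus anaerobius.
  Catalase: − vs V — variable for at least one, does not separate.
  urea hydrolysis: − vs − — same for both, does not separate.
  Nitrate: Actinomyces israelii +, Peptostreptococcus anaerobius − — discriminates.
  Esculin: Actinomyces israelii +, Peptostreptococcus anaerobius − — discriminates.
  H2S: − vs V — variable for at least one, does not separate.

Esculin, Nitrate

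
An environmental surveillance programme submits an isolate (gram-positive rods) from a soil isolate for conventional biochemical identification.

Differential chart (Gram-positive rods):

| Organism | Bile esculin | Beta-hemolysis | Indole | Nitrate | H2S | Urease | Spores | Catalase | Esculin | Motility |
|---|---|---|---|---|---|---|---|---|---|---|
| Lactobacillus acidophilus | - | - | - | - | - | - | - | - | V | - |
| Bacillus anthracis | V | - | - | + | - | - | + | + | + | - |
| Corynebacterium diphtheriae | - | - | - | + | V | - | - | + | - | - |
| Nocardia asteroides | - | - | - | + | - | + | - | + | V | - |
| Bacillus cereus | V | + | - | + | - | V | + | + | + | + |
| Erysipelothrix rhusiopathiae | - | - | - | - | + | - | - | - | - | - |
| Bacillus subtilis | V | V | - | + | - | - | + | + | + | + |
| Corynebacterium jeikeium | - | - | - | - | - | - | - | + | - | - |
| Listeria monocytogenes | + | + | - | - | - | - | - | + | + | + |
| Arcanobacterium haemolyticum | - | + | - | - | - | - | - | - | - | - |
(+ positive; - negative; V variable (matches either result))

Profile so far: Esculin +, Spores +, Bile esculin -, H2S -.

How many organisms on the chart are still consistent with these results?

Bile esculin -: excludes Listeria monocytogenes — 9 left.
Esculin +: excludes Corynebacterium diphtheriae, Erysipelothrix rhusiopathiae, Corynebacterium jeikeium, Arcanobacterium haemolyticum — 5 left.
H2S -: all 5 remaining candidates are consistent.
Spores +: excludes Lactobacillus acidophilus, Nocardia asteroides — 3 left.
Still consistent: Bacillus anthracis, Bacillus cereus, Bacillus subtilis.

3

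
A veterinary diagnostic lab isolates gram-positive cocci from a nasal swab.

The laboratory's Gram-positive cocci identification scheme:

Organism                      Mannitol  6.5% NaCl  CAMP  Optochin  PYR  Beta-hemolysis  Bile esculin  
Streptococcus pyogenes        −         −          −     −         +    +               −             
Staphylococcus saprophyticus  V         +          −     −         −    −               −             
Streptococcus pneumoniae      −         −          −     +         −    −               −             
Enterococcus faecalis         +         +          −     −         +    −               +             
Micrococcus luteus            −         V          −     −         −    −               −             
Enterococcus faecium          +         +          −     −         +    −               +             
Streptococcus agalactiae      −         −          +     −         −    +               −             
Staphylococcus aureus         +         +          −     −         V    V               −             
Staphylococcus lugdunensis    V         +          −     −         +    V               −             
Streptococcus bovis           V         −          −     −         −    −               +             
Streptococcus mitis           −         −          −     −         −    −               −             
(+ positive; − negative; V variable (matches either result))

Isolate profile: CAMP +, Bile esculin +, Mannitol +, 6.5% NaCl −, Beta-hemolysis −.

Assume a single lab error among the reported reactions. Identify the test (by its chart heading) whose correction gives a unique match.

CAMP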